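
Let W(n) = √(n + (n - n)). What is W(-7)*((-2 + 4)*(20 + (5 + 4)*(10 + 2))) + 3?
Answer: 3 + 256*I*√7 ≈ 3.0 + 677.31*I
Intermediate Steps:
W(n) = √n (W(n) = √(n + 0) = √n)
W(-7)*((-2 + 4)*(20 + (5 + 4)*(10 + 2))) + 3 = √(-7)*((-2 + 4)*(20 + (5 + 4)*(10 + 2))) + 3 = (I*√7)*(2*(20 + 9*12)) + 3 = (I*√7)*(2*(20 + 108)) + 3 = (I*√7)*(2*128) + 3 = (I*√7)*256 + 3 = 256*I*√7 + 3 = 3 + 256*I*√7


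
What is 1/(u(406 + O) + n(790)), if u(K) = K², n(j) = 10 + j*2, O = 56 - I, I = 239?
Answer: 1/51319 ≈ 1.9486e-5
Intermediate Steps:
O = -183 (O = 56 - 1*239 = 56 - 239 = -183)
n(j) = 10 + 2*j
1/(u(406 + O) + n(790)) = 1/((406 - 183)² + (10 + 2*790)) = 1/(223² + (10 + 1580)) = 1/(49729 + 1590) = 1/51319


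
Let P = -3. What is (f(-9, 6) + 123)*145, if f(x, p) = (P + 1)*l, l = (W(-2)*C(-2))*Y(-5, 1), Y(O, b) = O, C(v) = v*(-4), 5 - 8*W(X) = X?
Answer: 27985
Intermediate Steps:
W(X) = 5/8 - X/8
C(v) = -4*v
l = -35 (l = ((5/8 - ⅛*(-2))*(-4*(-2)))*(-5) = ((5/8 + ¼)*8)*(-5) = ((7/8)*8)*(-5) = 7*(-5) = -35)
f(x, p) = 70 (f(x, p) = (-3 + 1)*(-35) = -2*(-35) = 70)
(f(-9, 6) + 123)*145 = (70 + 123)*145 = 193*145 = 27985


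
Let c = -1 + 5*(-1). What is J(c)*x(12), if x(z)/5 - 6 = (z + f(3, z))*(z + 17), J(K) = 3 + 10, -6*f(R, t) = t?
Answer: 19240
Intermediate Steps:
f(R, t) = -t/6
c = -6 (c = -1 - 5 = -6)
J(K) = 13
x(z) = 30 + 25*z*(17 + z)/6 (x(z) = 30 + 5*((z - z/6)*(z + 17)) = 30 + 5*((5*z/6)*(17 + z)) = 30 + 5*(5*z*(17 + z)/6) = 30 + 25*z*(17 + z)/6)
J(c)*x(12) = 13*(30 + (25/6)*12² + (425/6)*12) = 13*(30 + (25/6)*144 + 850) = 13*(30 + 600 + 850) = 13*1480 = 19240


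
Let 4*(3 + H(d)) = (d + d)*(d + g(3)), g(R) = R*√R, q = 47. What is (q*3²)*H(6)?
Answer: 6345 + 3807*√3 ≈ 12939.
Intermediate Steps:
g(R) = R^(3/2)
H(d) = -3 + d*(d + 3*√3)/2 (H(d) = -3 + ((d + d)*(d + 3^(3/2)))/4 = -3 + ((2*d)*(d + 3*√3))/4 = -3 + (2*d*(d + 3*√3))/4 = -3 + d*(d + 3*√3)/2)
(q*3²)*H(6) = (47*3²)*(-3 + (½)*6² + (3/2)*6*√3) = (47*9)*(-3 + (½)*36 + 9*√3) = 423*(-3 + 18 + 9*√3) = 423*(15 + 9*√3) = 6345 + 3807*√3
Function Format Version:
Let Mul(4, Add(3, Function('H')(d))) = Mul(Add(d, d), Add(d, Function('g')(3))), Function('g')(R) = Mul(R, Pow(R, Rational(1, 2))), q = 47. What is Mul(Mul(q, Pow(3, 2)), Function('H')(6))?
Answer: Add(6345, Mul(3807, Pow(3, Rational(1, 2)))) ≈ 12939.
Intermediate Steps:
Function('g')(R) = Pow(R, Rational(3, 2))
Function('H')(d) = Add(-3, Mul(Rational(1, 2), d, Add(d, Mul(3, Pow(3, Rational(1, 2)))))) (Function('H')(d) = Add(-3, Mul(Rational(1, 4), Mul(Add(d, d), Add(d, Pow(3, Rational(3, 2)))))) = Add(-3, Mul(Rational(1, 4), Mul(Mul(2, d), Add(d, Mul(3, Pow(3, Rational(1, 2))))))) = Add(-3, Mul(Rational(1, 4), Mul(2, d, Add(d, Mul(3, Pow(3, Rational(1, 2))))))) = Add(-3, Mul(Rational(1, 2), d, Add(d, Mul(3, Pow(3, Rational(1, 2)))))))
Mul(Mul(q, Pow(3, 2)), Function('H')(6)) = Mul(Mul(47, Pow(3, 2)), Add(-3, Mul(Rational(1, 2), Pow(6, 2)), Mul(Rational(3, 2), 6, Pow(3, Rational(1, 2))))) = Mul(Mul(47, 9), Add(-3, Mul(Rational(1, 2), 36), Mul(9, Pow(3, Rational(1, 2))))) = Mul(423, Add(-3, 18, Mul(9, Pow(3, Rational(1, 2))))) = Mul(423, Add(15, Mul(9, Pow(3, Rational(1, 2))))) = Add(6345, Mul(3807, Pow(3, Rational(1, 2))))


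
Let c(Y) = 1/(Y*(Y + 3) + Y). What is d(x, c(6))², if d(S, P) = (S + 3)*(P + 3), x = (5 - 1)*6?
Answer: 2653641/400 ≈ 6634.1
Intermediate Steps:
x = 24 (x = 4*6 = 24)
c(Y) = 1/(Y + Y*(3 + Y)) (c(Y) = 1/(Y*(3 + Y) + Y) = 1/(Y + Y*(3 + Y)))
d(S, P) = (3 + P)*(3 + S) (d(S, P) = (3 + S)*(3 + P) = (3 + P)*(3 + S))
d(x, c(6))² = (9 + 3*(1/(6*(4 + 6))) + 3*24 + (1/(6*(4 + 6)))*24)² = (9 + 3*((⅙)/10) + 72 + ((⅙)/10)*24)² = (9 + 3*((⅙)*(⅒)) + 72 + ((⅙)*(⅒))*24)² = (9 + 3*(1/60) + 72 + (1/60)*24)² = (9 + 1/20 + 72 + ⅖)² = (1629/20)² = 2653641/400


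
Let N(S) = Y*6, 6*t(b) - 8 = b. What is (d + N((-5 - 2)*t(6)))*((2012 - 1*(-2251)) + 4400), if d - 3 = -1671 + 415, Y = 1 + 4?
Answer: -10594849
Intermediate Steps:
t(b) = 4/3 + b/6
Y = 5
d = -1253 (d = 3 + (-1671 + 415) = 3 - 1256 = -1253)
N(S) = 30 (N(S) = 5*6 = 30)
(d + N((-5 - 2)*t(6)))*((2012 - 1*(-2251)) + 4400) = (-1253 + 30)*((2012 - 1*(-2251)) + 4400) = -1223*((2012 + 2251) + 4400) = -1223*(4263 + 4400) = -1223*8663 = -10594849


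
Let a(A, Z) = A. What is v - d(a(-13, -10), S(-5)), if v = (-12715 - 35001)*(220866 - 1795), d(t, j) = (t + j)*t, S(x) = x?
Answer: -10453192070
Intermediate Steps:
d(t, j) = t*(j + t) (d(t, j) = (j + t)*t = t*(j + t))
v = -10453191836 (v = -47716*219071 = -10453191836)
v - d(a(-13, -10), S(-5)) = -10453191836 - (-13)*(-5 - 13) = -10453191836 - (-13)*(-18) = -10453191836 - 1*234 = -10453191836 - 234 = -10453192070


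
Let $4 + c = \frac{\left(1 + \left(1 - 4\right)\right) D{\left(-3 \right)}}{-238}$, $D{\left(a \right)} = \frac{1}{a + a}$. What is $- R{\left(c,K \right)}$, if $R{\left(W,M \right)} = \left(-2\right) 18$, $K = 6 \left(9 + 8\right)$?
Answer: $36$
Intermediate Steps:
$D{\left(a \right)} = \frac{1}{2 a}$
$K = 102$ ($K = 6 \cdot 17 = 102$)
$c = - \frac{2857}{714}$ ($c = -4 + \frac{\left(1 + \left(1 - 4\right)\right) \frac{1}{2 \left(-3\right)}}{-238} = -4 + \left(1 - 3\right) \frac{1}{2} \left(- \frac{1}{3}\right) \left(- \frac{1}{238}\right) = -4 + \left(-2\right) \left(- \frac{1}{6}\right) \left(- \frac{1}{238}\right) = -4 + \frac{1}{3} \left(- \frac{1}{238}\right) = -4 - \frac{1}{714} = - \frac{2857}{714} \approx -4.0014$)
$R{\left(W,M \right)} = -36$
$- R{\left(c,K \right)} = \left(-1\right) \left(-36\right) = 36$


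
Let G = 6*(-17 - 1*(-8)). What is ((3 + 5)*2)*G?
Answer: -864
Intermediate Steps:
G = -54 (G = 6*(-17 + 8) = 6*(-9) = -54)
((3 + 5)*2)*G = ((3 + 5)*2)*(-54) = (8*2)*(-54) = 16*(-54) = -864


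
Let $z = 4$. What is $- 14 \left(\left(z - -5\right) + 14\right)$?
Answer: $-322$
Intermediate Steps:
$- 14 \left(\left(z - -5\right) + 14\right) = - 14 \left(\left(4 - -5\right) + 14\right) = - 14 \left(\left(4 + 5\right) + 14\right) = - 14 \left(9 + 14\right) = \left(-14\right) 23 = -322$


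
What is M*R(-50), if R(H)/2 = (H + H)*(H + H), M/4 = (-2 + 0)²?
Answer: 320000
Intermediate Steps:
M = 16 (M = 4*(-2 + 0)² = 4*(-2)² = 4*4 = 16)
R(H) = 8*H² (R(H) = 2*((H + H)*(H + H)) = 2*((2*H)*(2*H)) = 2*(4*H²) = 8*H²)
M*R(-50) = 16*(8*(-50)²) = 16*(8*2500) = 16*20000 = 320000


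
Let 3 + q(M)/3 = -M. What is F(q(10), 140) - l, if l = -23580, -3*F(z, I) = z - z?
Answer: 23580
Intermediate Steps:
q(M) = -9 - 3*M (q(M) = -9 + 3*(-M) = -9 - 3*M)
F(z, I) = 0 (F(z, I) = -(z - z)/3 = -1/3*0 = 0)
F(q(10), 140) - l = 0 - 1*(-23580) = 0 + 23580 = 23580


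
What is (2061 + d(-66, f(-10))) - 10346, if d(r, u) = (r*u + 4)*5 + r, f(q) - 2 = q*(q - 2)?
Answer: -48591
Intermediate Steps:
f(q) = 2 + q*(-2 + q) (f(q) = 2 + q*(q - 2) = 2 + q*(-2 + q))
d(r, u) = 20 + r + 5*r*u (d(r, u) = (4 + r*u)*5 + r = (20 + 5*r*u) + r = 20 + r + 5*r*u)
(2061 + d(-66, f(-10))) - 10346 = (2061 + (20 - 66 + 5*(-66)*(2 + (-10)² - 2*(-10)))) - 10346 = (2061 + (20 - 66 + 5*(-66)*(2 + 100 + 20))) - 10346 = (2061 + (20 - 66 + 5*(-66)*122)) - 10346 = (2061 + (20 - 66 - 40260)) - 10346 = (2061 - 40306) - 10346 = -38245 - 10346 = -48591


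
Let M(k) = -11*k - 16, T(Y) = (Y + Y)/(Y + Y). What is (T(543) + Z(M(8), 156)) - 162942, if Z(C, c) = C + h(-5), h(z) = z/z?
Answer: -163044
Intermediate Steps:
h(z) = 1
T(Y) = 1 (T(Y) = (2*Y)/((2*Y)) = (2*Y)*(1/(2*Y)) = 1)
M(k) = -16 - 11*k
Z(C, c) = 1 + C (Z(C, c) = C + 1 = 1 + C)
(T(543) + Z(M(8), 156)) - 162942 = (1 + (1 + (-16 - 11*8))) - 162942 = (1 + (1 + (-16 - 88))) - 162942 = (1 + (1 - 104)) - 162942 = (1 - 103) - 162942 = -102 - 162942 = -163044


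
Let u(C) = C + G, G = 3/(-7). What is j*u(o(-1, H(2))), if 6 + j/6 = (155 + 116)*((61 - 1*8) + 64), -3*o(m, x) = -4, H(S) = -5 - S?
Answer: 1204638/7 ≈ 1.7209e+5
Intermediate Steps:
G = -3/7 (G = 3*(-⅐) = -3/7 ≈ -0.42857)
o(m, x) = 4/3 (o(m, x) = -⅓*(-4) = 4/3)
u(C) = -3/7 + C (u(C) = C - 3/7 = -3/7 + C)
j = 190206 (j = -36 + 6*((155 + 116)*((61 - 1*8) + 64)) = -36 + 6*(271*((61 - 8) + 64)) = -36 + 6*(271*(53 + 64)) = -36 + 6*(271*117) = -36 + 6*31707 = -36 + 190242 = 190206)
j*u(o(-1, H(2))) = 190206*(-3/7 + 4/3) = 190206*(19/21) = 1204638/7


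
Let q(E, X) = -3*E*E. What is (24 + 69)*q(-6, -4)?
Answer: -10044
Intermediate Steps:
q(E, X) = -3*E**2
(24 + 69)*q(-6, -4) = (24 + 69)*(-3*(-6)**2) = 93*(-3*36) = 93*(-108) = -10044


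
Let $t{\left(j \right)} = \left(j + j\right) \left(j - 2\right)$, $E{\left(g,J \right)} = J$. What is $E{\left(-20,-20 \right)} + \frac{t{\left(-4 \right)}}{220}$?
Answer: $- \frac{1088}{55} \approx -19.782$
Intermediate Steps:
$t{\left(j \right)} = 2 j \left(-2 + j\right)$
$E{\left(-20,-20 \right)} + \frac{t{\left(-4 \right)}}{220} = -20 + \frac{2 \left(-4\right) \left(-2 - 4\right)}{220} = -20 + \frac{2 \left(-4\right) \left(-6\right)}{220} = -20 + \frac{1}{220} \cdot 48 = -20 + \frac{12}{55} = - \frac{1088}{55}$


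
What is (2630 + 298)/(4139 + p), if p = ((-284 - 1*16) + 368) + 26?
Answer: 976/1411 ≈ 0.69171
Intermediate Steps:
p = 94 (p = ((-284 - 16) + 368) + 26 = (-300 + 368) + 26 = 68 + 26 = 94)
(2630 + 298)/(4139 + p) = (2630 + 298)/(4139 + 94) = 2928/4233 = 2928*(1/4233) = 976/1411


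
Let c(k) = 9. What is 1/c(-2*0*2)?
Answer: 1/9 ≈ 0.11111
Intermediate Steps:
1/c(-2*0*2) = 1/9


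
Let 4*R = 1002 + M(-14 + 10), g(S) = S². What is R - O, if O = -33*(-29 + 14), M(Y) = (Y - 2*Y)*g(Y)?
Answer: -457/2 ≈ -228.50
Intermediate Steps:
M(Y) = -Y³ (M(Y) = (Y - 2*Y)*Y² = (-Y)*Y² = -Y³)
R = 533/2 (R = (1002 - (-14 + 10)³)/4 = (1002 - 1*(-4)³)/4 = (1002 - 1*(-64))/4 = (1002 + 64)/4 = (¼)*1066 = 533/2 ≈ 266.50)
O = 495 (O = -33*(-15) = 495)
R - O = 533/2 - 1*495 = 533/2 - 495 = -457/2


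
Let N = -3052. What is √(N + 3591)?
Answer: 7*√11 ≈ 23.216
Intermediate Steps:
√(N + 3591) = √(-3052 + 3591) = √539 = 7*√11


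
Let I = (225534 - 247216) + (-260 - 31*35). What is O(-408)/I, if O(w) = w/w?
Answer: -1/23027 ≈ -4.3427e-5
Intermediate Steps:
O(w) = 1
I = -23027 (I = -21682 + (-260 - 1085) = -21682 - 1345 = -23027)
O(-408)/I = 1/(-23027) = 1*(-1/23027) = -1/23027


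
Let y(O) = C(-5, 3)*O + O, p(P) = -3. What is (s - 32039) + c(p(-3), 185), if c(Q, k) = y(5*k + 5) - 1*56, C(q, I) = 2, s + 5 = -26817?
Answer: -56127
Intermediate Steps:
s = -26822 (s = -5 - 26817 = -26822)
y(O) = 3*O (y(O) = 2*O + O = 3*O)
c(Q, k) = -41 + 15*k (c(Q, k) = 3*(5*k + 5) - 1*56 = 3*(5 + 5*k) - 56 = (15 + 15*k) - 56 = -41 + 15*k)
(s - 32039) + c(p(-3), 185) = (-26822 - 32039) + (-41 + 15*185) = -58861 + (-41 + 2775) = -58861 + 2734 = -56127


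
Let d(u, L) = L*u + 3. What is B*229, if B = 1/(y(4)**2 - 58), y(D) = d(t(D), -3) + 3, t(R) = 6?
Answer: 229/86 ≈ 2.6628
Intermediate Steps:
d(u, L) = 3 + L*u
y(D) = -12 (y(D) = (3 - 3*6) + 3 = (3 - 18) + 3 = -15 + 3 = -12)
B = 1/86 (B = 1/((-12)**2 - 58) = 1/(144 - 58) = 1/86 ≈ 0.011628)
B*229 = (1/86)*229 = 229/86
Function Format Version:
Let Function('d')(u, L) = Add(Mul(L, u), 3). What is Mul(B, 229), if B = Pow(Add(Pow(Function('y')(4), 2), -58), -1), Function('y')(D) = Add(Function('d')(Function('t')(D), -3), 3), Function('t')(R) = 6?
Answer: Rational(229, 86) ≈ 2.6628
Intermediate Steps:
Function('d')(u, L) = Add(3, Mul(L, u))
Function('y')(D) = -12 (Function('y')(D) = Add(Add(3, Mul(-3, 6)), 3) = Add(Add(3, -18), 3) = Add(-15, 3) = -12)
B = Rational(1, 86) (B = Pow(Add(Pow(-12, 2), -58), -1) = Pow(Add(144, -58), -1) = Pow(86, -1) = Rational(1, 86) ≈ 0.011628)
Mul(B, 229) = Mul(Rational(1, 86), 229) = Rational(229, 86)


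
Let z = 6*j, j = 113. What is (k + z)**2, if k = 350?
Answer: 1056784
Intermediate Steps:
z = 678 (z = 6*113 = 678)
(k + z)**2 = (350 + 678)**2 = 1028**2 = 1056784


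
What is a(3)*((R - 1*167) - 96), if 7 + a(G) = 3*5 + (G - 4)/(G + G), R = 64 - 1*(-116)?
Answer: -3901/6 ≈ -650.17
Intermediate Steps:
R = 180 (R = 64 + 116 = 180)
a(G) = 8 + (-4 + G)/(2*G) (a(G) = -7 + (3*5 + (G - 4)/(G + G)) = -7 + (15 + (-4 + G)/((2*G))) = -7 + (15 + (-4 + G)*(1/(2*G))) = -7 + (15 + (-4 + G)/(2*G)) = 8 + (-4 + G)/(2*G))
a(3)*((R - 1*167) - 96) = (17/2 - 2/3)*((180 - 1*167) - 96) = (17/2 - 2*1/3)*((180 - 167) - 96) = (17/2 - 2/3)*(13 - 96) = (47/6)*(-83) = -3901/6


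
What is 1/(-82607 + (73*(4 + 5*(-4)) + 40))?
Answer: -1/83735 ≈ -1.1942e-5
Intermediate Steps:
1/(-82607 + (73*(4 + 5*(-4)) + 40)) = 1/(-82607 + (73*(4 - 20) + 40)) = 1/(-82607 + (73*(-16) + 40)) = 1/(-82607 + (-1168 + 40)) = 1/(-82607 - 1128) = 1/(-83735) = -1/83735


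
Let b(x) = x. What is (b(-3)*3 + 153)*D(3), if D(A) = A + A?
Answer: 864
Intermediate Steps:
D(A) = 2*A
(b(-3)*3 + 153)*D(3) = (-3*3 + 153)*(2*3) = (-9 + 153)*6 = 144*6 = 864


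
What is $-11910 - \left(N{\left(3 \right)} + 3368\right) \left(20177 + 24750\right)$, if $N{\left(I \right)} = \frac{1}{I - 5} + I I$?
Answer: $- \frac{303415851}{2} \approx -1.5171 \cdot 10^{8}$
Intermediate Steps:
$N{\left(I \right)} = I^{2} + \frac{1}{-5 + I}$ ($N{\left(I \right)} = \frac{1}{-5 + I} + I^{2} = I^{2} + \frac{1}{-5 + I}$)
$-11910 - \left(N{\left(3 \right)} + 3368\right) \left(20177 + 24750\right) = -11910 - \left(\frac{1 + 3^{3} - 5 \cdot 3^{2}}{-5 + 3} + 3368\right) \left(20177 + 24750\right) = -11910 - \left(\frac{1 + 27 - 45}{-2} + 3368\right) 44927 = -11910 - \left(- \frac{1 + 27 - 45}{2} + 3368\right) 44927 = -11910 - \left(\left(- \frac{1}{2}\right) \left(-17\right) + 3368\right) 44927 = -11910 - \left(\frac{17}{2} + 3368\right) 44927 = -11910 - \frac{6753}{2} \cdot 44927 = -11910 - \frac{303392031}{2} = - \frac{303415851}{2}$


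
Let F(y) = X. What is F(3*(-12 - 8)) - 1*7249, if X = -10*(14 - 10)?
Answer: -7289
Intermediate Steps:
X = -40 (X = -10*4 = -40)
F(y) = -40
F(3*(-12 - 8)) - 1*7249 = -40 - 1*7249 = -40 - 7249 = -7289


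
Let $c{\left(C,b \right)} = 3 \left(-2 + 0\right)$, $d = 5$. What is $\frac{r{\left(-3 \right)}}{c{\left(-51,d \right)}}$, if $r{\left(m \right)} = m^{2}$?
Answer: $- \frac{3}{2} \approx -1.5$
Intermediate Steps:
$c{\left(C,b \right)} = -6$ ($c{\left(C,b \right)} = 3 \left(-2\right) = -6$)
$\frac{r{\left(-3 \right)}}{c{\left(-51,d \right)}} = \frac{\left(-3\right)^{2}}{-6} = 9 \left(- \frac{1}{6}\right) = - \frac{3}{2}$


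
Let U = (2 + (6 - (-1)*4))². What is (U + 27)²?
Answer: 29241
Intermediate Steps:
U = 144 (U = (2 + (6 - 1*(-4)))² = (2 + (6 + 4))² = (2 + 10)² = 12² = 144)
(U + 27)² = (144 + 27)² = 171² = 29241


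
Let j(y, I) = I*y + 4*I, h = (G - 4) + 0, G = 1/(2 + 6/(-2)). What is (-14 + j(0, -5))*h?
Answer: 170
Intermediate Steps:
G = -1 (G = 1/(2 + 6*(-1/2)) = 1/(2 - 3) = 1/(-1) = -1)
h = -5 (h = (-1 - 4) + 0 = -5 + 0 = -5)
j(y, I) = 4*I + I*y
(-14 + j(0, -5))*h = (-14 - 5*(4 + 0))*(-5) = (-14 - 5*4)*(-5) = (-14 - 20)*(-5) = -34*(-5) = 170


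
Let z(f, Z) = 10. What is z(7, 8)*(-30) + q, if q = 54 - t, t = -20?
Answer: -226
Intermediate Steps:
q = 74 (q = 54 - 1*(-20) = 54 + 20 = 74)
z(7, 8)*(-30) + q = 10*(-30) + 74 = -300 + 74 = -226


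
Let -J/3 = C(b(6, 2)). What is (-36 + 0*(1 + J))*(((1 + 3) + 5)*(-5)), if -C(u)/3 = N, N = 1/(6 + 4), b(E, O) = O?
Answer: 1620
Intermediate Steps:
N = ⅒ (N = 1/10 = ⅒ ≈ 0.10000)
C(u) = -3/10 (C(u) = -3*⅒ = -3/10)
J = 9/10 (J = -3*(-3/10) = 9/10 ≈ 0.90000)
(-36 + 0*(1 + J))*(((1 + 3) + 5)*(-5)) = (-36 + 0*(1 + 9/10))*(((1 + 3) + 5)*(-5)) = (-36 + 0*(19/10))*((4 + 5)*(-5)) = (-36 + 0)*(9*(-5)) = -36*(-45) = 1620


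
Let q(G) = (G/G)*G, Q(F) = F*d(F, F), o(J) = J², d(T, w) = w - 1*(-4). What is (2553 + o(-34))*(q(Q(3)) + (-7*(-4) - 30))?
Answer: 70471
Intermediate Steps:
d(T, w) = 4 + w (d(T, w) = w + 4 = 4 + w)
Q(F) = F*(4 + F)
q(G) = G (q(G) = 1*G = G)
(2553 + o(-34))*(q(Q(3)) + (-7*(-4) - 30)) = (2553 + (-34)²)*(3*(4 + 3) + (-7*(-4) - 30)) = (2553 + 1156)*(3*7 + (28 - 30)) = 3709*(21 - 2) = 3709*19 = 70471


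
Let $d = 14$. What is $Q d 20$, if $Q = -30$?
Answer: $-8400$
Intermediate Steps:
$Q d 20 = \left(-30\right) 14 \cdot 20 = \left(-420\right) 20 = -8400$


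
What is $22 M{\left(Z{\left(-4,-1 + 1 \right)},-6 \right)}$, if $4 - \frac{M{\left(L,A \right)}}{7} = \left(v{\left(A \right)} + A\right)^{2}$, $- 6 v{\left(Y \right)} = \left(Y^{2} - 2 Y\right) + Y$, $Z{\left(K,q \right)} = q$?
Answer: $-25410$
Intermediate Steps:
$v{\left(Y \right)} = - \frac{Y^{2}}{6} + \frac{Y}{6}$ ($v{\left(Y \right)} = - \frac{\left(Y^{2} - 2 Y\right) + Y}{6} = - \frac{Y^{2} - Y}{6} = - \frac{Y^{2}}{6} + \frac{Y}{6}$)
$M{\left(L,A \right)} = 28 - 7 \left(A + \frac{A \left(1 - A\right)}{6}\right)^{2}$ ($M{\left(L,A \right)} = 28 - 7 \left(\frac{A \left(1 - A\right)}{6} + A\right)^{2} = 28 - 7 \left(A + \frac{A \left(1 - A\right)}{6}\right)^{2}$)
$22 M{\left(Z{\left(-4,-1 + 1 \right)},-6 \right)} = 22 \left(28 - \frac{7 \left(-6\right)^{2} \left(-7 - 6\right)^{2}}{36}\right) = 22 \left(28 - 7 \left(-13\right)^{2}\right) = 22 \left(28 - 7 \cdot 169\right) = 22 \left(28 - 1183\right) = 22 \left(-1155\right) = -25410$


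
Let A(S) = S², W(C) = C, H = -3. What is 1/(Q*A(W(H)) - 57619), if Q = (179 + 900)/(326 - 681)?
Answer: -355/20464456 ≈ -1.7347e-5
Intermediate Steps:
Q = -1079/355 (Q = 1079/(-355) = 1079*(-1/355) = -1079/355 ≈ -3.0394)
1/(Q*A(W(H)) - 57619) = 1/(-1079/355*(-3)² - 57619) = 1/(-1079/355*9 - 57619) = 1/(-9711/355 - 57619) = 1/(-20464456/355) = -355/20464456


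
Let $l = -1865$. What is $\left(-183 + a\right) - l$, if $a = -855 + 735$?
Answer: $1562$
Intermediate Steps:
$a = -120$
$\left(-183 + a\right) - l = \left(-183 - 120\right) - -1865 = -303 + 1865 = 1562$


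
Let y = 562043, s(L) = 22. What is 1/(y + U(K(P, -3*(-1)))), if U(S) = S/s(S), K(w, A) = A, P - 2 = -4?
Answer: 22/12364949 ≈ 1.7792e-6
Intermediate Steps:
P = -2 (P = 2 - 4 = -2)
U(S) = S/22
1/(y + U(K(P, -3*(-1)))) = 1/(562043 + (-3*(-1))/22) = 1/(562043 + (1/22)*3) = 1/(562043 + 3/22) = 1/(12364949/22) = 22/12364949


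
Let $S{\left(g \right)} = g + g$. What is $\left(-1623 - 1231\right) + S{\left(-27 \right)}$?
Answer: $-2908$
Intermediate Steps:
$S{\left(g \right)} = 2 g$
$\left(-1623 - 1231\right) + S{\left(-27 \right)} = \left(-1623 - 1231\right) + 2 \left(-27\right) = -2854 - 54 = -2908$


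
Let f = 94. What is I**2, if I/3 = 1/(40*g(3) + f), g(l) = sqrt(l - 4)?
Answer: 16281/27227524 - 4230*I/6806881 ≈ 0.00059796 - 0.00062143*I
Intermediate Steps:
g(l) = sqrt(-4 + l)
I = 3*(94 - 40*I)/10436 (I = 3/(40*sqrt(-4 + 3) + 94) = 3/(40*sqrt(-1) + 94) = 3/(40*I + 94) = 3/(94 + 40*I) = 3*((94 - 40*I)/10436) = 3*(94 - 40*I)/10436 ≈ 0.027022 - 0.011499*I)
I**2 = (141/5218 - 30*I/2609)**2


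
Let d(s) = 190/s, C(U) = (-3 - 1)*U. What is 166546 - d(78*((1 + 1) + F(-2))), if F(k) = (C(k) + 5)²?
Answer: 58457641/351 ≈ 1.6655e+5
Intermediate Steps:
C(U) = -4*U
F(k) = (5 - 4*k)² (F(k) = (-4*k + 5)² = (5 - 4*k)²)
166546 - d(78*((1 + 1) + F(-2))) = 166546 - 190/(78*((1 + 1) + (-5 + 4*(-2))²)) = 166546 - 190/(78*(2 + (-5 - 8)²)) = 166546 - 190/(78*(2 + (-13)²)) = 166546 - 190/(78*(2 + 169)) = 166546 - 190/(78*171) = 166546 - 190/13338 = 166546 - 1*5/351 = 166546 - 5/351 = 58457641/351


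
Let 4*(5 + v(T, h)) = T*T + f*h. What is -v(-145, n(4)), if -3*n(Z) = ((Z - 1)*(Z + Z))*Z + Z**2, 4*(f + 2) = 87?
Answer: -60803/12 ≈ -5066.9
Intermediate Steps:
f = 79/4 (f = -2 + (1/4)*87 = -2 + 87/4 = 79/4 ≈ 19.750)
n(Z) = -Z**2/3 - 2*Z**2*(-1 + Z)/3 (n(Z) = -(((Z - 1)*(Z + Z))*Z + Z**2)/3 = -(((-1 + Z)*(2*Z))*Z + Z**2)/3 = -((2*Z*(-1 + Z))*Z + Z**2)/3 = -(2*Z**2*(-1 + Z) + Z**2)/3 = -(Z**2 + 2*Z**2*(-1 + Z))/3 = -Z**2/3 - 2*Z**2*(-1 + Z)/3)
v(T, h) = -5 + T**2/4 + 79*h/16 (v(T, h) = -5 + (T*T + 79*h/4)/4 = -5 + (T**2 + 79*h/4)/4 = -5 + (T**2/4 + 79*h/16) = -5 + T**2/4 + 79*h/16)
-v(-145, n(4)) = -(-5 + (1/4)*(-145)**2 + 79*((1/3)*4**2*(1 - 2*4))/16) = -(-5 + (1/4)*21025 + 79*((1/3)*16*(1 - 8))/16) = -(-5 + 21025/4 + 79*((1/3)*16*(-7))/16) = -(-5 + 21025/4 + (79/16)*(-112/3)) = -(-5 + 21025/4 - 553/3) = -1*60803/12 = -60803/12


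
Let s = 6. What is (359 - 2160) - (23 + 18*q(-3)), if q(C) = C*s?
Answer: -1500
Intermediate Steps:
q(C) = 6*C (q(C) = C*6 = 6*C)
(359 - 2160) - (23 + 18*q(-3)) = (359 - 2160) - (23 + 18*(6*(-3))) = -1801 - (23 + 18*(-18)) = -1801 - (23 - 324) = -1801 - 1*(-301) = -1801 + 301 = -1500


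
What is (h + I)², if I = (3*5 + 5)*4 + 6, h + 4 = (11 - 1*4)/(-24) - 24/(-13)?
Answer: 679592761/97344 ≈ 6981.4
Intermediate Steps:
h = -763/312 (h = -4 + ((11 - 1*4)/(-24) - 24/(-13)) = -4 + ((11 - 4)*(-1/24) - 24*(-1/13)) = -4 + (7*(-1/24) + 24/13) = -4 + (-7/24 + 24/13) = -4 + 485/312 = -763/312 ≈ -2.4455)
I = 86 (I = (15 + 5)*4 + 6 = 20*4 + 6 = 80 + 6 = 86)
(h + I)² = (-763/312 + 86)² = (26069/312)² = 679592761/97344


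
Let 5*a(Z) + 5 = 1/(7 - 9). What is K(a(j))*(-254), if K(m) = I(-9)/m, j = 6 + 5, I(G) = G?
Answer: -22860/11 ≈ -2078.2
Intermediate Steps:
j = 11
a(Z) = -11/10 (a(Z) = -1 + 1/(5*(7 - 9)) = -1 + (⅕)/(-2) = -1 + (⅕)*(-½) = -1 - ⅒ = -11/10)
K(m) = -9/m
K(a(j))*(-254) = -9/(-11/10)*(-254) = -9*(-10/11)*(-254) = (90/11)*(-254) = -22860/11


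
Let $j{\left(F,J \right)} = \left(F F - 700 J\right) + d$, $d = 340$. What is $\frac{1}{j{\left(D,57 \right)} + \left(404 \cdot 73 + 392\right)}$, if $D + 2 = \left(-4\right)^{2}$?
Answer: $- \frac{1}{9480} \approx -0.00010549$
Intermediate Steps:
$D = 14$ ($D = -2 + \left(-4\right)^{2} = -2 + 16 = 14$)
$j{\left(F,J \right)} = 340 + F^{2} - 700 J$ ($j{\left(F,J \right)} = \left(F F - 700 J\right) + 340 = \left(F^{2} - 700 J\right) + 340 = 340 + F^{2} - 700 J$)
$\frac{1}{j{\left(D,57 \right)} + \left(404 \cdot 73 + 392\right)} = \frac{1}{\left(340 + 14^{2} - 39900\right) + \left(404 \cdot 73 + 392\right)} = \frac{1}{\left(340 + 196 - 39900\right) + \left(29492 + 392\right)} = \frac{1}{-39364 + 29884} = \frac{1}{-9480} = - \frac{1}{9480}$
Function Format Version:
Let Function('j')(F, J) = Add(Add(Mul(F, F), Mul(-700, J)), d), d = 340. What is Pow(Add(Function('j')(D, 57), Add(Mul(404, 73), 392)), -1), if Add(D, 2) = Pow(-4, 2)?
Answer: Rational(-1, 9480) ≈ -0.00010549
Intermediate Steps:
D = 14 (D = Add(-2, Pow(-4, 2)) = Add(-2, 16) = 14)
Function('j')(F, J) = Add(340, Pow(F, 2), Mul(-700, J)) (Function('j')(F, J) = Add(Add(Mul(F, F), Mul(-700, J)), 340) = Add(Add(Pow(F, 2), Mul(-700, J)), 340) = Add(340, Pow(F, 2), Mul(-700, J)))
Pow(Add(Function('j')(D, 57), Add(Mul(404, 73), 392)), -1) = Pow(Add(Add(340, Pow(14, 2), Mul(-700, 57)), Add(Mul(404, 73), 392)), -1) = Pow(Add(Add(340, 196, -39900), Add(29492, 392)), -1) = Pow(Add(-39364, 29884), -1) = Pow(-9480, -1) = Rational(-1, 9480)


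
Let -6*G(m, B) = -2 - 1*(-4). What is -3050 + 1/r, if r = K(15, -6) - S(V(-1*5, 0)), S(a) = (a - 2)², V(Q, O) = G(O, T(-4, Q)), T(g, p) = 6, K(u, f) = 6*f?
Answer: -1137659/373 ≈ -3050.0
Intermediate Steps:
G(m, B) = -⅓ (G(m, B) = -(-2 - 1*(-4))/6 = -(-2 + 4)/6 = -⅙*2 = -⅓)
V(Q, O) = -⅓
S(a) = (-2 + a)²
r = -373/9 (r = 6*(-6) - (-2 - ⅓)² = -36 - (-7/3)² = -36 - 1*49/9 = -36 - 49/9 = -373/9 ≈ -41.444)
-3050 + 1/r = -3050 + 1/(-373/9) = -3050 - 9/373 = -1137659/373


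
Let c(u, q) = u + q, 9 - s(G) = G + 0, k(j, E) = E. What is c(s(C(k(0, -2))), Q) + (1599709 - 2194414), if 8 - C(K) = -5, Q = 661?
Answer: -594048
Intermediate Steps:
C(K) = 13 (C(K) = 8 - 1*(-5) = 8 + 5 = 13)
s(G) = 9 - G (s(G) = 9 - (G + 0) = 9 - G)
c(u, q) = q + u
c(s(C(k(0, -2))), Q) + (1599709 - 2194414) = (661 + (9 - 1*13)) + (1599709 - 2194414) = (661 + (9 - 13)) - 594705 = (661 - 4) - 594705 = 657 - 594705 = -594048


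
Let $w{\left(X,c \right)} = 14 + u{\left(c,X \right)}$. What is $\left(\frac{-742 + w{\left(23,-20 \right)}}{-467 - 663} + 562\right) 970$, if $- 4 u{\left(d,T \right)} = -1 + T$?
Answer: $\frac{123343939}{226} \approx 5.4577 \cdot 10^{5}$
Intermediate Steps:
$u{\left(d,T \right)} = \frac{1}{4} - \frac{T}{4}$ ($u{\left(d,T \right)} = - \frac{-1 + T}{4} = \frac{1}{4} - \frac{T}{4}$)
$w{\left(X,c \right)} = \frac{57}{4} - \frac{X}{4}$ ($w{\left(X,c \right)} = 14 - \left(- \frac{1}{4} + \frac{X}{4}\right) = \frac{57}{4} - \frac{X}{4}$)
$\left(\frac{-742 + w{\left(23,-20 \right)}}{-467 - 663} + 562\right) 970 = \left(\frac{-742 + \left(\frac{57}{4} - \frac{23}{4}\right)}{-467 - 663} + 562\right) 970 = \left(\frac{-742 + \left(\frac{57}{4} - \frac{23}{4}\right)}{-1130} + 562\right) 970 = \left(\left(-742 + \frac{17}{2}\right) \left(- \frac{1}{1130}\right) + 562\right) 970 = \left(\left(- \frac{1467}{2}\right) \left(- \frac{1}{1130}\right) + 562\right) 970 = \left(\frac{1467}{2260} + 562\right) 970 = \frac{1271587}{2260} \cdot 970 = \frac{123343939}{226}$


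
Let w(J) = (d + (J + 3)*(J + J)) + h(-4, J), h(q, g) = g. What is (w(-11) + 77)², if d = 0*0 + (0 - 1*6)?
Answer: 55696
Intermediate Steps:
d = -6 (d = 0 + (0 - 6) = 0 - 6 = -6)
w(J) = -6 + J + 2*J*(3 + J) (w(J) = (-6 + (J + 3)*(J + J)) + J = (-6 + (3 + J)*(2*J)) + J = (-6 + 2*J*(3 + J)) + J = -6 + J + 2*J*(3 + J))
(w(-11) + 77)² = ((-6 + 2*(-11)² + 7*(-11)) + 77)² = ((-6 + 2*121 - 77) + 77)² = ((-6 + 242 - 77) + 77)² = (159 + 77)² = 236² = 55696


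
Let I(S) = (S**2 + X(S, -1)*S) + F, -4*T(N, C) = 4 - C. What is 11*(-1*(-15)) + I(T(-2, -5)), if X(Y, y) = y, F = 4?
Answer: 2821/16 ≈ 176.31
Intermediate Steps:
T(N, C) = -1 + C/4 (T(N, C) = -(4 - C)/4 = -1 + C/4)
I(S) = 4 + S**2 - S (I(S) = (S**2 - S) + 4 = 4 + S**2 - S)
11*(-1*(-15)) + I(T(-2, -5)) = 11*(-1*(-15)) + (4 + (-1 + (1/4)*(-5))**2 - (-1 + (1/4)*(-5))) = 11*15 + (4 + (-1 - 5/4)**2 - (-1 - 5/4)) = 165 + (4 + (-9/4)**2 - 1*(-9/4)) = 165 + (4 + 81/16 + 9/4) = 165 + 181/16 = 2821/16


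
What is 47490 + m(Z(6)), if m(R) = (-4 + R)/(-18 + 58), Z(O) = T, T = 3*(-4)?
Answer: 237448/5 ≈ 47490.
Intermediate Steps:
T = -12
Z(O) = -12
m(R) = -⅒ + R/40 (m(R) = (-4 + R)/40 = (-4 + R)*(1/40) = -⅒ + R/40)
47490 + m(Z(6)) = 47490 + (-⅒ + (1/40)*(-12)) = 47490 + (-⅒ - 3/10) = 47490 - ⅖ = 237448/5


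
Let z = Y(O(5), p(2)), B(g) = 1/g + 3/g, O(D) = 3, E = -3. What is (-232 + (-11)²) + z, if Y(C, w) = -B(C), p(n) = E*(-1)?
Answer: -337/3 ≈ -112.33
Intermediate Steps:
B(g) = 4/g (B(g) = 1/g + 3/g = 4/g)
p(n) = 3 (p(n) = -3*(-1) = 3)
Y(C, w) = -4/C
z = -4/3 ≈ -1.3333
(-232 + (-11)²) + z = (-232 + (-11)²) - 4/3 = (-232 + 121) - 4/3 = -111 - 4/3 = -337/3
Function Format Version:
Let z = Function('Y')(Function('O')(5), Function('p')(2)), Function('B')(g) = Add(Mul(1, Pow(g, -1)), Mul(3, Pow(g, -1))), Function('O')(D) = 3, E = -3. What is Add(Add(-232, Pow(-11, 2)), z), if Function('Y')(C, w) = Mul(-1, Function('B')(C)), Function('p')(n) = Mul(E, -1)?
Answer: Rational(-337, 3) ≈ -112.33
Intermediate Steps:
Function('B')(g) = Mul(4, Pow(g, -1)) (Function('B')(g) = Add(Pow(g, -1), Mul(3, Pow(g, -1))) = Mul(4, Pow(g, -1)))
Function('p')(n) = 3 (Function('p')(n) = Mul(-3, -1) = 3)
Function('Y')(C, w) = Mul(-4, Pow(C, -1)) (Function('Y')(C, w) = Mul(-1, Mul(4, Pow(C, -1))) = Mul(-4, Pow(C, -1)))
z = Rational(-4, 3) (z = Mul(-4, Pow(3, -1)) = Mul(-4, Rational(1, 3)) = Rational(-4, 3) ≈ -1.3333)
Add(Add(-232, Pow(-11, 2)), z) = Add(Add(-232, Pow(-11, 2)), Rational(-4, 3)) = Add(Add(-232, 121), Rational(-4, 3)) = Add(-111, Rational(-4, 3)) = Rational(-337, 3)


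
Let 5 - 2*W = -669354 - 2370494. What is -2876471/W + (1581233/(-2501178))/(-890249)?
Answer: -12809905536595214575/6768753167830521666 ≈ -1.8925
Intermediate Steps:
W = 3039853/2 (W = 5/2 - (-669354 - 2370494)/2 = 5/2 - ½*(-3039848) = 5/2 + 1519924 = 3039853/2 ≈ 1.5199e+6)
-2876471/W + (1581233/(-2501178))/(-890249) = -2876471/3039853/2 + (1581233/(-2501178))/(-890249) = -2876471*2/3039853 + (1581233*(-1/2501178))*(-1/890249) = -5752942/3039853 - 1581233/2501178*(-1/890249) = -5752942/3039853 + 1581233/2226671213322 = -12809905536595214575/6768753167830521666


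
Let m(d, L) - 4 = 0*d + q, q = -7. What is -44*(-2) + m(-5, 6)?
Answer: 85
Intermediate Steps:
m(d, L) = -3 (m(d, L) = 4 + (0*d - 7) = 4 + (0 - 7) = 4 - 7 = -3)
-44*(-2) + m(-5, 6) = -44*(-2) - 3 = 88 - 3 = 85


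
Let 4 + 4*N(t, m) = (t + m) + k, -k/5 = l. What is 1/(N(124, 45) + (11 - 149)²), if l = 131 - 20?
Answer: 2/37893 ≈ 5.2780e-5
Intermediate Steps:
l = 111
k = -555 (k = -5*111 = -555)
N(t, m) = -559/4 + m/4 + t/4 (N(t, m) = -1 + ((t + m) - 555)/4 = -1 + ((m + t) - 555)/4 = -1 + (-555 + m + t)/4 = -1 + (-555/4 + m/4 + t/4) = -559/4 + m/4 + t/4)
1/(N(124, 45) + (11 - 149)²) = 1/((-559/4 + (¼)*45 + (¼)*124) + (11 - 149)²) = 1/((-559/4 + 45/4 + 31) + (-138)²) = 1/(-195/2 + 19044) = 1/(37893/2) = 2/37893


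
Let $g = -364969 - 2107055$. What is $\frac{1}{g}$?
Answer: $- \frac{1}{2472024} \approx -4.0453 \cdot 10^{-7}$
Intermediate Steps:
$g = -2472024$ ($g = -364969 - 2107055 = -2472024$)
$\frac{1}{g} = \frac{1}{-2472024} = - \frac{1}{2472024}$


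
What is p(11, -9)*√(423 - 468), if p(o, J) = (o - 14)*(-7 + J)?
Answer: 144*I*√5 ≈ 321.99*I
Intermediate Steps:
p(o, J) = (-14 + o)*(-7 + J)
p(11, -9)*√(423 - 468) = (98 - 14*(-9) - 7*11 - 9*11)*√(423 - 468) = (98 + 126 - 77 - 99)*√(-45) = 48*(3*I*√5) = 144*I*√5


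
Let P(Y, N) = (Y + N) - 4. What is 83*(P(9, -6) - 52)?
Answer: -4399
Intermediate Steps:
P(Y, N) = -4 + N + Y (P(Y, N) = (N + Y) - 4 = -4 + N + Y)
83*(P(9, -6) - 52) = 83*((-4 - 6 + 9) - 52) = 83*(-1 - 52) = 83*(-53) = -4399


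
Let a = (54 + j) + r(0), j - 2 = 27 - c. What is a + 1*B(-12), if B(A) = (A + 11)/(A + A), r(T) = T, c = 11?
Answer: 1729/24 ≈ 72.042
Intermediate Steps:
j = 18 (j = 2 + (27 - 1*11) = 2 + (27 - 11) = 2 + 16 = 18)
B(A) = (11 + A)/(2*A) (B(A) = (11 + A)/((2*A)) = (11 + A)*(1/(2*A)) = (11 + A)/(2*A))
a = 72 (a = (54 + 18) + 0 = 72 + 0 = 72)
a + 1*B(-12) = 72 + 1*((1/2)*(11 - 12)/(-12)) = 72 + 1*((1/2)*(-1/12)*(-1)) = 72 + 1*(1/24) = 72 + 1/24 = 1729/24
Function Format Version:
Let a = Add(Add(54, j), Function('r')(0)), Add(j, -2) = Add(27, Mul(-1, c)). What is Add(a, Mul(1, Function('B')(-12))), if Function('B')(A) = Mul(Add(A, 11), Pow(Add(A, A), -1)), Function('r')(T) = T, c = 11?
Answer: Rational(1729, 24) ≈ 72.042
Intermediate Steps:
j = 18 (j = Add(2, Add(27, Mul(-1, 11))) = Add(2, Add(27, -11)) = Add(2, 16) = 18)
Function('B')(A) = Mul(Rational(1, 2), Pow(A, -1), Add(11, A)) (Function('B')(A) = Mul(Add(11, A), Pow(Mul(2, A), -1)) = Mul(Add(11, A), Mul(Rational(1, 2), Pow(A, -1))) = Mul(Rational(1, 2), Pow(A, -1), Add(11, A)))
a = 72 (a = Add(Add(54, 18), 0) = Add(72, 0) = 72)
Add(a, Mul(1, Function('B')(-12))) = Add(72, Mul(1, Mul(Rational(1, 2), Pow(-12, -1), Add(11, -12)))) = Add(72, Mul(1, Mul(Rational(1, 2), Rational(-1, 12), -1))) = Add(72, Mul(1, Rational(1, 24))) = Add(72, Rational(1, 24)) = Rational(1729, 24)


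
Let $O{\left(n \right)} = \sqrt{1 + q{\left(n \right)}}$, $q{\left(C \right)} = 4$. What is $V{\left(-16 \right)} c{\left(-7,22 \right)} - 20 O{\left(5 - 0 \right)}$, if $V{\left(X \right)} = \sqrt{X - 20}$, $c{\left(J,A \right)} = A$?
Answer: $- 20 \sqrt{5} + 132 i \approx -44.721 + 132.0 i$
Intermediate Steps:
$V{\left(X \right)} = \sqrt{-20 + X}$
$O{\left(n \right)} = \sqrt{5}$ ($O{\left(n \right)} = \sqrt{1 + 4} = \sqrt{5}$)
$V{\left(-16 \right)} c{\left(-7,22 \right)} - 20 O{\left(5 - 0 \right)} = \sqrt{-20 - 16} \cdot 22 - 20 \sqrt{5} = \sqrt{-36} \cdot 22 - 20 \sqrt{5} = 6 i 22 - 20 \sqrt{5} = 132 i - 20 \sqrt{5} = - 20 \sqrt{5} + 132 i$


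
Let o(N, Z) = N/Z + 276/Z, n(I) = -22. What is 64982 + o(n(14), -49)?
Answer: 3183864/49 ≈ 64977.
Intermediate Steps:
o(N, Z) = 276/Z + N/Z
64982 + o(n(14), -49) = 64982 + (276 - 22)/(-49) = 64982 - 1/49*254 = 64982 - 254/49 = 3183864/49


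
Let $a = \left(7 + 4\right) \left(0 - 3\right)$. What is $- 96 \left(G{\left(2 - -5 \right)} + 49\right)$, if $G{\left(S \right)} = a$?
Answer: $-1536$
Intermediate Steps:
$a = -33$ ($a = 11 \left(-3\right) = -33$)
$G{\left(S \right)} = -33$
$- 96 \left(G{\left(2 - -5 \right)} + 49\right) = - 96 \left(-33 + 49\right) = \left(-96\right) 16 = -1536$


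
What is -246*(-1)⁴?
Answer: -246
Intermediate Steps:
-246*(-1)⁴ = -246*1 = -246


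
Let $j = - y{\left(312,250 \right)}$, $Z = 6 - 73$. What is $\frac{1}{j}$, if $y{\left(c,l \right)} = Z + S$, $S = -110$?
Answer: $\frac{1}{177} \approx 0.0056497$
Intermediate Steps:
$Z = -67$ ($Z = 6 - 73 = -67$)
$y{\left(c,l \right)} = -177$ ($y{\left(c,l \right)} = -67 - 110 = -177$)
$j = 177$ ($j = \left(-1\right) \left(-177\right) = 177$)
$\frac{1}{j} = \frac{1}{177}$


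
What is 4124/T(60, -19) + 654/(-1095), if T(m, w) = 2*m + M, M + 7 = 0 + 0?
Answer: 1480626/41245 ≈ 35.898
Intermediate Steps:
M = -7 (M = -7 + (0 + 0) = -7 + 0 = -7)
T(m, w) = -7 + 2*m (T(m, w) = 2*m - 7 = -7 + 2*m)
4124/T(60, -19) + 654/(-1095) = 4124/(-7 + 2*60) + 654/(-1095) = 4124/(-7 + 120) + 654*(-1/1095) = 4124/113 - 218/365 = 1480626/41245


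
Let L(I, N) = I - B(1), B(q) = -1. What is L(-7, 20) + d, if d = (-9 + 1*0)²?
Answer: 75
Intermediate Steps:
d = 81 (d = (-9 + 0)² = (-9)² = 81)
L(I, N) = 1 + I (L(I, N) = I - 1*(-1) = I + 1 = 1 + I)
L(-7, 20) + d = (1 - 7) + 81 = -6 + 81 = 75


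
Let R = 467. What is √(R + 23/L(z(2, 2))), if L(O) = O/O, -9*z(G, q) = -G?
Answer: 7*√10 ≈ 22.136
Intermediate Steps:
z(G, q) = G/9 (z(G, q) = -(-1)*G/9 = G/9)
L(O) = 1
√(R + 23/L(z(2, 2))) = √(467 + 23/1) = √(467 + 23*1) = √(467 + 23) = √490 = 7*√10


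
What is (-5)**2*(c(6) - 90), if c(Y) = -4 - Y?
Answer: -2500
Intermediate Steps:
(-5)**2*(c(6) - 90) = (-5)**2*((-4 - 1*6) - 90) = 25*((-4 - 6) - 90) = 25*(-10 - 90) = 25*(-100) = -2500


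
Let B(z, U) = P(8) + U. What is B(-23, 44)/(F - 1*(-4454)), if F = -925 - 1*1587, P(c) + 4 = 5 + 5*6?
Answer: 75/1942 ≈ 0.038620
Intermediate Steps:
P(c) = 31 (P(c) = -4 + (5 + 5*6) = -4 + (5 + 30) = -4 + 35 = 31)
F = -2512 (F = -925 - 1587 = -2512)
B(z, U) = 31 + U
B(-23, 44)/(F - 1*(-4454)) = (31 + 44)/(-2512 - 1*(-4454)) = 75/(-2512 + 4454) = 75/1942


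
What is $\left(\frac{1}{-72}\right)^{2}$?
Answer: $\frac{1}{5184} \approx 0.0001929$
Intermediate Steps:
$\left(\frac{1}{-72}\right)^{2} = \left(- \frac{1}{72}\right)^{2} = \frac{1}{5184}$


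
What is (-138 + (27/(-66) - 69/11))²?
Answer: 10131489/484 ≈ 20933.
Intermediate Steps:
(-138 + (27/(-66) - 69/11))² = (-138 + (27*(-1/66) - 69*1/11))² = (-138 + (-9/22 - 69/11))² = (-138 - 147/22)² = (-3183/22)² = 10131489/484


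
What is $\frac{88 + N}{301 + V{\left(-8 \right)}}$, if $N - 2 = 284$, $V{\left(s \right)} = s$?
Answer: $\frac{374}{293} \approx 1.2765$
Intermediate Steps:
$N = 286$ ($N = 2 + 284 = 286$)
$\frac{88 + N}{301 + V{\left(-8 \right)}} = \frac{88 + 286}{301 - 8} = \frac{374}{293}$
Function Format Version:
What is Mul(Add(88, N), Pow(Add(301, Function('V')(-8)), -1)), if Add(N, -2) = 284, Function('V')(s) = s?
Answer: Rational(374, 293) ≈ 1.2765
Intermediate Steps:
N = 286 (N = Add(2, 284) = 286)
Mul(Add(88, N), Pow(Add(301, Function('V')(-8)), -1)) = Mul(Add(88, 286), Pow(Add(301, -8), -1)) = Mul(374, Pow(293, -1)) = Mul(374, Rational(1, 293)) = Rational(374, 293)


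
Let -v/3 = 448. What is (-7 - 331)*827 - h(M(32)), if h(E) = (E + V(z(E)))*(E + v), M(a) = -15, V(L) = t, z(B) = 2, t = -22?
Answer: -329809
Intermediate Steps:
v = -1344 (v = -3*448 = -1344)
V(L) = -22
h(E) = (-1344 + E)*(-22 + E) (h(E) = (E - 22)*(E - 1344) = (-22 + E)*(-1344 + E) = (-1344 + E)*(-22 + E))
(-7 - 331)*827 - h(M(32)) = (-7 - 331)*827 - (29568 + (-15)² - 1366*(-15)) = -338*827 - (29568 + 225 + 20490) = -279526 - 1*50283 = -279526 - 50283 = -329809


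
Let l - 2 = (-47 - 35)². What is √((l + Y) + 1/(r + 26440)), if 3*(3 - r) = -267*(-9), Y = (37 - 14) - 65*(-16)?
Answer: √5121362271038/25642 ≈ 88.255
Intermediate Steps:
Y = 1063 (Y = 23 + 1040 = 1063)
r = -798 (r = 3 - (-89)*(-9) = 3 - ⅓*2403 = 3 - 801 = -798)
l = 6726 (l = 2 + (-47 - 35)² = 2 + (-82)² = 2 + 6724 = 6726)
√((l + Y) + 1/(r + 26440)) = √((6726 + 1063) + 1/(-798 + 26440)) = √(7789 + 1/25642) = √(199725539/25642) = √5121362271038/25642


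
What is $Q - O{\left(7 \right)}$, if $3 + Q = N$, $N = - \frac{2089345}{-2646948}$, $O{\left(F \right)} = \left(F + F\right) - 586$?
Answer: $\frac{1508202757}{2646948} \approx 569.79$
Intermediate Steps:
$O{\left(F \right)} = -586 + 2 F$ ($O{\left(F \right)} = 2 F - 586 = -586 + 2 F$)
$N = \frac{2089345}{2646948}$ ($N = \left(-2089345\right) \left(- \frac{1}{2646948}\right) = \frac{2089345}{2646948} \approx 0.78934$)
$Q = - \frac{5851499}{2646948}$ ($Q = -3 + \frac{2089345}{2646948} = - \frac{5851499}{2646948} \approx -2.2107$)
$Q - O{\left(7 \right)} = - \frac{5851499}{2646948} - \left(-586 + 2 \cdot 7\right) = - \frac{5851499}{2646948} - \left(-586 + 14\right) = - \frac{5851499}{2646948} - -572 = - \frac{5851499}{2646948} + 572 = \frac{1508202757}{2646948}$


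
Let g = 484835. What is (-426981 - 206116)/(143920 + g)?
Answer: -3791/3765 ≈ -1.0069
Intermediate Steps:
(-426981 - 206116)/(143920 + g) = (-426981 - 206116)/(143920 + 484835) = -633097/628755 = -633097*1/628755 = -3791/3765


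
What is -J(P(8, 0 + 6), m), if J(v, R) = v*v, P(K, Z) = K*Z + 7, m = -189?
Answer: -3025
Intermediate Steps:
P(K, Z) = 7 + K*Z
J(v, R) = v²
-J(P(8, 0 + 6), m) = -(7 + 8*(0 + 6))² = -(7 + 8*6)² = -(7 + 48)² = -1*55² = -1*3025 = -3025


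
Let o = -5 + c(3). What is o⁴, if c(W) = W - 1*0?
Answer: 16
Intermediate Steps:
c(W) = W (c(W) = W + 0 = W)
o = -2 (o = -5 + 3 = -2)
o⁴ = (-2)⁴ = 16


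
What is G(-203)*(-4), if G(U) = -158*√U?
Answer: 632*I*√203 ≈ 9004.6*I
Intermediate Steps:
G(-203)*(-4) = -158*I*√203*(-4) = 632*I*√203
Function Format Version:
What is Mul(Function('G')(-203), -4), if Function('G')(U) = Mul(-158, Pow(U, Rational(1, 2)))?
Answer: Mul(632, I, Pow(203, Rational(1, 2))) ≈ Mul(9004.6, I)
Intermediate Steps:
Mul(Function('G')(-203), -4) = Mul(Mul(-158, Pow(-203, Rational(1, 2))), -4) = Mul(Mul(-158, Mul(I, Pow(203, Rational(1, 2)))), -4) = Mul(Mul(-158, I, Pow(203, Rational(1, 2))), -4) = Mul(632, I, Pow(203, Rational(1, 2)))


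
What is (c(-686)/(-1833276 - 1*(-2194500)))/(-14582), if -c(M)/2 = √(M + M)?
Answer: 7*I*√7/1316842092 ≈ 1.4064e-8*I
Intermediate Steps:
c(M) = -2*√2*√M (c(M) = -2*√(M + M) = -2*√2*√M)
(c(-686)/(-1833276 - 1*(-2194500)))/(-14582) = ((-2*√2*√(-686))/(-1833276 - 1*(-2194500)))/(-14582) = ((-2*√2*7*I*√14)/(-1833276 + 2194500))*(-1/14582) = (-28*I*√7/361224)*(-1/14582) = (-28*I*√7*(1/361224))*(-1/14582) = -7*I*√7/90306*(-1/14582) = 7*I*√7/1316842092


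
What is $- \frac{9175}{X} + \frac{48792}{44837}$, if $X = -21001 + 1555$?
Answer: $\frac{1360188707}{871900302} \approx 1.56$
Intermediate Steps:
$X = -19446$
$- \frac{9175}{X} + \frac{48792}{44837} = - \frac{9175}{-19446} + \frac{48792}{44837} = \left(-9175\right) \left(- \frac{1}{19446}\right) + 48792 \cdot \frac{1}{44837} = \frac{9175}{19446} + \frac{48792}{44837} = \frac{1360188707}{871900302}$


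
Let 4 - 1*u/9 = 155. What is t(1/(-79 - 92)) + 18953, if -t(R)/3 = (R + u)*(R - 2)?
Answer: 105025121/9747 ≈ 10775.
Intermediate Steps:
u = -1359 (u = 36 - 9*155 = 36 - 1395 = -1359)
t(R) = -3*(-1359 + R)*(-2 + R) (t(R) = -3*(R - 1359)*(R - 2) = -3*(-1359 + R)*(-2 + R))
t(1/(-79 - 92)) + 18953 = (-8154 - 3/(-79 - 92)**2 + 4083/(-79 - 92)) + 18953 = (-8154 - 3*(1/(-171))**2 + 4083/(-171)) + 18953 = (-8154 - 3*(-1/171)**2 + 4083*(-1/171)) + 18953 = (-8154 - 3*1/29241 - 1361/57) + 18953 = (-8154 - 1/9747 - 1361/57) + 18953 = -79709770/9747 + 18953 = 105025121/9747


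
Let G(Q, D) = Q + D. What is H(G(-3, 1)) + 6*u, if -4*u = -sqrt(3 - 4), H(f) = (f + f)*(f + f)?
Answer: 16 + 3*I/2 ≈ 16.0 + 1.5*I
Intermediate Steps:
G(Q, D) = D + Q
H(f) = 4*f**2 (H(f) = (2*f)*(2*f) = 4*f**2)
u = I/4 (u = -(-1)*sqrt(3 - 4)/4 = -(-1)*sqrt(-1)/4 = -(-1)*I/4 = I/4 ≈ 0.25*I)
H(G(-3, 1)) + 6*u = 4*(1 - 3)**2 + 6*(I/4) = 4*(-2)**2 + 3*I/2 = 4*4 + 3*I/2 = 16 + 3*I/2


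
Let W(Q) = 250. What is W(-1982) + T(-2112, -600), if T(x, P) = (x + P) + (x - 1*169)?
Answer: -4743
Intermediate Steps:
T(x, P) = -169 + P + 2*x (T(x, P) = (P + x) + (x - 169) = (P + x) + (-169 + x) = -169 + P + 2*x)
W(-1982) + T(-2112, -600) = 250 + (-169 - 600 + 2*(-2112)) = 250 + (-169 - 600 - 4224) = 250 - 4993 = -4743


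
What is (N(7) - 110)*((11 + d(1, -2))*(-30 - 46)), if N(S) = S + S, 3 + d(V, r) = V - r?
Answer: 80256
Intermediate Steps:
d(V, r) = -3 + V - r (d(V, r) = -3 + (V - r) = -3 + V - r)
N(S) = 2*S
(N(7) - 110)*((11 + d(1, -2))*(-30 - 46)) = (2*7 - 110)*((11 + (-3 + 1 - 1*(-2)))*(-30 - 46)) = (14 - 110)*((11 + (-3 + 1 + 2))*(-76)) = -96*(11 + 0)*(-76) = -1056*(-76) = -96*(-836) = 80256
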